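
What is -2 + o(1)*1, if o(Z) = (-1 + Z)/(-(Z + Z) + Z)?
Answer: -2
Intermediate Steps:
o(Z) = -(-1 + Z)/Z (o(Z) = (-1 + Z)/(-2*Z + Z) = (-1 + Z)/((-Z)) = (-1 + Z)*(-1/Z) = -(-1 + Z)/Z)
-2 + o(1)*1 = -2 + ((1 - 1*1)/1)*1 = -2 + (1*(1 - 1))*1 = -2 + (1*0)*1 = -2 + 0*1 = -2 + 0 = -2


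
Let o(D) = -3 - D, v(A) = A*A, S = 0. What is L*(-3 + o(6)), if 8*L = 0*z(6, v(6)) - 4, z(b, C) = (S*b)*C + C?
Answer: 6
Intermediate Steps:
v(A) = A**2
z(b, C) = C (z(b, C) = (0*b)*C + C = 0*C + C = 0 + C = C)
L = -1/2 (L = (0*6**2 - 4)/8 = (0*36 - 4)/8 = (0 - 4)/8 = (1/8)*(-4) = -1/2 ≈ -0.50000)
L*(-3 + o(6)) = -(-3 + (-3 - 1*6))/2 = -(-3 + (-3 - 6))/2 = -(-3 - 9)/2 = -1/2*(-12) = 6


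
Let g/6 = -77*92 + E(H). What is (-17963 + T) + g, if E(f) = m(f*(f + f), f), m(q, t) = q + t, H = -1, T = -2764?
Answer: -63225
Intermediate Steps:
E(f) = f + 2*f**2 (E(f) = f*(f + f) + f = f*(2*f) + f = 2*f**2 + f = f + 2*f**2)
g = -42498 (g = 6*(-77*92 - (1 + 2*(-1))) = 6*(-7084 - (1 - 2)) = 6*(-7084 - 1*(-1)) = 6*(-7084 + 1) = 6*(-7083) = -42498)
(-17963 + T) + g = (-17963 - 2764) - 42498 = -20727 - 42498 = -63225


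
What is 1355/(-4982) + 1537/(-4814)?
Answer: -122244/206753 ≈ -0.59126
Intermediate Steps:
1355/(-4982) + 1537/(-4814) = 1355*(-1/4982) + 1537*(-1/4814) = -1355/4982 - 53/166 = -122244/206753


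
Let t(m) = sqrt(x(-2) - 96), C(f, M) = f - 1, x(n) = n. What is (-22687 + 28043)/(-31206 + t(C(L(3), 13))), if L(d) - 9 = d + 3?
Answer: -11938524/69558181 - 2678*I*sqrt(2)/69558181 ≈ -0.17163 - 5.4447e-5*I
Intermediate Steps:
L(d) = 12 + d (L(d) = 9 + (d + 3) = 9 + (3 + d) = 12 + d)
C(f, M) = -1 + f
t(m) = 7*I*sqrt(2) (t(m) = sqrt(-2 - 96) = sqrt(-98) = 7*I*sqrt(2))
(-22687 + 28043)/(-31206 + t(C(L(3), 13))) = (-22687 + 28043)/(-31206 + 7*I*sqrt(2)) = 5356/(-31206 + 7*I*sqrt(2))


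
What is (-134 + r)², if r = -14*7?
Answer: 53824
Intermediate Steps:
r = -98
(-134 + r)² = (-134 - 98)² = (-232)² = 53824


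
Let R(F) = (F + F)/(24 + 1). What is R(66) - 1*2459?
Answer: -61343/25 ≈ -2453.7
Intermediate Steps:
R(F) = 2*F/25 (R(F) = (2*F)/25 = (2*F)*(1/25) = 2*F/25)
R(66) - 1*2459 = (2/25)*66 - 1*2459 = 132/25 - 2459 = -61343/25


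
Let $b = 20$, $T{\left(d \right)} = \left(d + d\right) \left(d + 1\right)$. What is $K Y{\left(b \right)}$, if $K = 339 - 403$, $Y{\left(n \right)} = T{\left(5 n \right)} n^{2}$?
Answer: $-517120000$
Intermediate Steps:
$T{\left(d \right)} = 2 d \left(1 + d\right)$
$Y{\left(n \right)} = 10 n^{3} \left(1 + 5 n\right)$ ($Y{\left(n \right)} = 2 \cdot 5 n \left(1 + 5 n\right) n^{2} = 10 n \left(1 + 5 n\right) n^{2} = 10 n^{3} \left(1 + 5 n\right)$)
$K = -64$ ($K = 339 - 403 = -64$)
$K Y{\left(b \right)} = - 64 \cdot 20^{3} \left(10 + 50 \cdot 20\right) = - 64 \cdot 8000 \left(10 + 1000\right) = - 64 \cdot 8000 \cdot 1010 = \left(-64\right) 8080000 = -517120000$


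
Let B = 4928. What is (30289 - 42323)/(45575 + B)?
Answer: -12034/50503 ≈ -0.23828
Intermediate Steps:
(30289 - 42323)/(45575 + B) = (30289 - 42323)/(45575 + 4928) = -12034/50503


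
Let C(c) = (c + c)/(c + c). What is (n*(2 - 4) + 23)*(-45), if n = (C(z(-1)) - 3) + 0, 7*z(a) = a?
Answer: -1215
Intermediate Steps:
z(a) = a/7
C(c) = 1 (C(c) = (2*c)/((2*c)) = (2*c)*(1/(2*c)) = 1)
n = -2 (n = (1 - 3) + 0 = -2 + 0 = -2)
(n*(2 - 4) + 23)*(-45) = (-2*(2 - 4) + 23)*(-45) = (-2*(-2) + 23)*(-45) = (4 + 23)*(-45) = 27*(-45) = -1215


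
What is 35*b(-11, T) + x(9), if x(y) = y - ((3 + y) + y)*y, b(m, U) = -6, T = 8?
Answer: -390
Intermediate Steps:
x(y) = y - y*(3 + 2*y) (x(y) = y - (3 + 2*y)*y = y - y*(3 + 2*y))
35*b(-11, T) + x(9) = 35*(-6) - 2*9*(1 + 9) = -210 - 2*9*10 = -210 - 180 = -390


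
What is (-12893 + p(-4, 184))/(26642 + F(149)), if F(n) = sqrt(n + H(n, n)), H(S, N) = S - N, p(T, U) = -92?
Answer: -69189274/141959203 + 2597*sqrt(149)/141959203 ≈ -0.48716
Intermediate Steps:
F(n) = sqrt(n) (F(n) = sqrt(n + (n - n)) = sqrt(n + 0) = sqrt(n))
(-12893 + p(-4, 184))/(26642 + F(149)) = (-12893 - 92)/(26642 + sqrt(149)) = -12985/(26642 + sqrt(149))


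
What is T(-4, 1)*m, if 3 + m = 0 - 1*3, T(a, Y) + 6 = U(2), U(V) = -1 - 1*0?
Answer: 42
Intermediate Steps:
U(V) = -1 (U(V) = -1 + 0 = -1)
T(a, Y) = -7 (T(a, Y) = -6 - 1 = -7)
m = -6 (m = -3 + (0 - 1*3) = -3 + (0 - 3) = -3 - 3 = -6)
T(-4, 1)*m = -7*(-6) = 42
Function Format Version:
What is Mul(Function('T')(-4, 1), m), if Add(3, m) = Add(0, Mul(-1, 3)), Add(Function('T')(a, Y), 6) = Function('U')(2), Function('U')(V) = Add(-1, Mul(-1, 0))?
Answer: 42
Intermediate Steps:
Function('U')(V) = -1 (Function('U')(V) = Add(-1, 0) = -1)
Function('T')(a, Y) = -7 (Function('T')(a, Y) = Add(-6, -1) = -7)
m = -6 (m = Add(-3, Add(0, Mul(-1, 3))) = Add(-3, Add(0, -3)) = Add(-3, -3) = -6)
Mul(Function('T')(-4, 1), m) = Mul(-7, -6) = 42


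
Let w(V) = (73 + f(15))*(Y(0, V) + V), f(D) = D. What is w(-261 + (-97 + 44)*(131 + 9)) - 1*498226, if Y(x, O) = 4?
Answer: -1173802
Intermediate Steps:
w(V) = 352 + 88*V (w(V) = (73 + 15)*(4 + V) = 88*(4 + V) = 352 + 88*V)
w(-261 + (-97 + 44)*(131 + 9)) - 1*498226 = (352 + 88*(-261 + (-97 + 44)*(131 + 9))) - 1*498226 = (352 + 88*(-261 - 53*140)) - 498226 = (352 + 88*(-261 - 7420)) - 498226 = (352 + 88*(-7681)) - 498226 = (352 - 675928) - 498226 = -675576 - 498226 = -1173802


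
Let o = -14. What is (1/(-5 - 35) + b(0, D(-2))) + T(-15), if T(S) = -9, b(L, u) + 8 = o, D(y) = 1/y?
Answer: -1241/40 ≈ -31.025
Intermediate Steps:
b(L, u) = -22 (b(L, u) = -8 - 14 = -22)
(1/(-5 - 35) + b(0, D(-2))) + T(-15) = (1/(-5 - 35) - 22) - 9 = (1/(-40) - 22) - 9 = (-1/40 - 22) - 9 = -881/40 - 9 = -1241/40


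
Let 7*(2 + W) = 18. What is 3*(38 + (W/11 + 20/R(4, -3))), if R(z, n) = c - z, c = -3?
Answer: 8130/77 ≈ 105.58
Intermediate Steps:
R(z, n) = -3 - z
W = 4/7 (W = -2 + (⅐)*18 = -2 + 18/7 = 4/7 ≈ 0.57143)
3*(38 + (W/11 + 20/R(4, -3))) = 3*(38 + ((4/7)/11 + 20/(-3 - 1*4))) = 3*(38 + ((4/7)*(1/11) + 20/(-3 - 4))) = 3*(38 + (4/77 + 20/(-7))) = 3*(38 + (4/77 + 20*(-⅐))) = 3*(38 + (4/77 - 20/7)) = 3*(38 - 216/77) = 3*(2710/77) = 8130/77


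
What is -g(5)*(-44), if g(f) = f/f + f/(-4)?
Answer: -11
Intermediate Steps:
g(f) = 1 - f/4 (g(f) = 1 + f*(-¼) = 1 - f/4)
-g(5)*(-44) = -(1 - ¼*5)*(-44) = -(1 - 5/4)*(-44) = -1*(-¼)*(-44) = (¼)*(-44) = -11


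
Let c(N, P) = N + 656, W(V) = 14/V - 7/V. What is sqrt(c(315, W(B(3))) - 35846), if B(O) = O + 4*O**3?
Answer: 15*I*sqrt(155) ≈ 186.75*I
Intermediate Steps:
W(V) = 7/V
c(N, P) = 656 + N
sqrt(c(315, W(B(3))) - 35846) = sqrt((656 + 315) - 35846) = sqrt(971 - 35846) = sqrt(-34875) = 15*I*sqrt(155)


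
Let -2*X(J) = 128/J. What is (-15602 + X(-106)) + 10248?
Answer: -283730/53 ≈ -5353.4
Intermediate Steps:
X(J) = -64/J
(-15602 + X(-106)) + 10248 = (-15602 - 64/(-106)) + 10248 = (-15602 - 64*(-1/106)) + 10248 = (-15602 + 32/53) + 10248 = -826874/53 + 10248 = -283730/53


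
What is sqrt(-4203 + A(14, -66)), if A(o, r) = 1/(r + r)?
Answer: I*sqrt(18308301)/66 ≈ 64.831*I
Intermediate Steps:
A(o, r) = 1/(2*r)
sqrt(-4203 + A(14, -66)) = sqrt(-4203 + (1/2)/(-66)) = sqrt(-4203 + (1/2)*(-1/66)) = sqrt(-4203 - 1/132) = sqrt(-554797/132) = I*sqrt(18308301)/66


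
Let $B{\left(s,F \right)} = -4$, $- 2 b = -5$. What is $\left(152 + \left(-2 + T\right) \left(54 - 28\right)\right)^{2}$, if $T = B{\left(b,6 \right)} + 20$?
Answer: $266256$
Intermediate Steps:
$b = \frac{5}{2}$ ($b = \left(- \frac{1}{2}\right) \left(-5\right) = \frac{5}{2} \approx 2.5$)
$T = 16$ ($T = -4 + 20 = 16$)
$\left(152 + \left(-2 + T\right) \left(54 - 28\right)\right)^{2} = \left(152 + \left(-2 + 16\right) \left(54 - 28\right)\right)^{2} = \left(152 + 14 \cdot 26\right)^{2} = \left(152 + 364\right)^{2} = 516^{2} = 266256$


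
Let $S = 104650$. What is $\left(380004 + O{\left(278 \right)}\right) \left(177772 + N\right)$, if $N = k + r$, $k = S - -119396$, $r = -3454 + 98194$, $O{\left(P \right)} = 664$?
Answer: $189023740744$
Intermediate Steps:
$r = 94740$
$k = 224046$ ($k = 104650 - -119396 = 104650 + 119396 = 224046$)
$N = 318786$ ($N = 224046 + 94740 = 318786$)
$\left(380004 + O{\left(278 \right)}\right) \left(177772 + N\right) = \left(380004 + 664\right) \left(177772 + 318786\right) = 380668 \cdot 496558 = 189023740744$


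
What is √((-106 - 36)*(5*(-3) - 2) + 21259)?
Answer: √23673 ≈ 153.86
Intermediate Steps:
√((-106 - 36)*(5*(-3) - 2) + 21259) = √(-142*(-15 - 2) + 21259) = √(-142*(-17) + 21259) = √(2414 + 21259) = √23673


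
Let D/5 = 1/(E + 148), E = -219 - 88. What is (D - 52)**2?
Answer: 68442529/25281 ≈ 2707.3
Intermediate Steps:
E = -307
D = -5/159 (D = 5/(-307 + 148) = 5/(-159) = 5*(-1/159) = -5/159 ≈ -0.031447)
(D - 52)**2 = (-5/159 - 52)**2 = (-8273/159)**2 = 68442529/25281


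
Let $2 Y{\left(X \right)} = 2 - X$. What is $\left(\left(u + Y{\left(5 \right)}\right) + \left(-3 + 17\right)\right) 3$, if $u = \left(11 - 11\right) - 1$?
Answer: $\frac{69}{2} \approx 34.5$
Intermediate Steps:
$Y{\left(X \right)} = 1 - \frac{X}{2}$ ($Y{\left(X \right)} = \frac{2 - X}{2} = 1 - \frac{X}{2}$)
$u = -1$ ($u = 0 - 1 = -1$)
$\left(\left(u + Y{\left(5 \right)}\right) + \left(-3 + 17\right)\right) 3 = \left(\left(-1 + \left(1 - \frac{5}{2}\right)\right) + \left(-3 + 17\right)\right) 3 = \left(\left(-1 + \left(1 - \frac{5}{2}\right)\right) + 14\right) 3 = \left(\left(-1 - \frac{3}{2}\right) + 14\right) 3 = \left(- \frac{5}{2} + 14\right) 3 = \frac{23}{2} \cdot 3 = \frac{69}{2}$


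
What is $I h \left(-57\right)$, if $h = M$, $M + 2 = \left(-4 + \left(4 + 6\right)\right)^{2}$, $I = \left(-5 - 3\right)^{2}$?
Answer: $-124032$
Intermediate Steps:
$I = 64$ ($I = \left(-8\right)^{2} = 64$)
$M = 34$ ($M = -2 + \left(-4 + \left(4 + 6\right)\right)^{2} = -2 + \left(-4 + 10\right)^{2} = -2 + 6^{2} = -2 + 36 = 34$)
$h = 34$
$I h \left(-57\right) = 64 \cdot 34 \left(-57\right) = 2176 \left(-57\right) = -124032$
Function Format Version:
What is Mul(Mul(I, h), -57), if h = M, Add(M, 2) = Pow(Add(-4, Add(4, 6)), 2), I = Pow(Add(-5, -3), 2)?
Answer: -124032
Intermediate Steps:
I = 64 (I = Pow(-8, 2) = 64)
M = 34 (M = Add(-2, Pow(Add(-4, Add(4, 6)), 2)) = Add(-2, Pow(Add(-4, 10), 2)) = Add(-2, Pow(6, 2)) = Add(-2, 36) = 34)
h = 34
Mul(Mul(I, h), -57) = Mul(Mul(64, 34), -57) = Mul(2176, -57) = -124032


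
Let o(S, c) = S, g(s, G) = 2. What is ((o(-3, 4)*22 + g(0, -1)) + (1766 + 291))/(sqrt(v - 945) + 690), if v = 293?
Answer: 687585/238376 - 1993*I*sqrt(163)/238376 ≈ 2.8845 - 0.10674*I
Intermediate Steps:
((o(-3, 4)*22 + g(0, -1)) + (1766 + 291))/(sqrt(v - 945) + 690) = ((-3*22 + 2) + (1766 + 291))/(sqrt(293 - 945) + 690) = ((-66 + 2) + 2057)/(sqrt(-652) + 690) = (-64 + 2057)/(2*I*sqrt(163) + 690) = 1993/(690 + 2*I*sqrt(163))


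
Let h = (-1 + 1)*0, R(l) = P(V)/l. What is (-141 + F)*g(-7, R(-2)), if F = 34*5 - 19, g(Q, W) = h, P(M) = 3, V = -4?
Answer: 0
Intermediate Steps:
R(l) = 3/l
h = 0 (h = 0*0 = 0)
g(Q, W) = 0
F = 151 (F = 170 - 19 = 151)
(-141 + F)*g(-7, R(-2)) = (-141 + 151)*0 = 10*0 = 0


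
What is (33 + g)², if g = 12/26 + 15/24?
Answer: 12567025/10816 ≈ 1161.9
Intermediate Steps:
g = 113/104 (g = 12*(1/26) + 15*(1/24) = 6/13 + 5/8 = 113/104 ≈ 1.0865)
(33 + g)² = (33 + 113/104)² = (3545/104)² = 12567025/10816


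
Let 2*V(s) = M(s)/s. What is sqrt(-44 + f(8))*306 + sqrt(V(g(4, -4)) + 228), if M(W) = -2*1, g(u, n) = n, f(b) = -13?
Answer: sqrt(913)/2 + 306*I*sqrt(57) ≈ 15.108 + 2310.3*I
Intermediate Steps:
M(W) = -2
V(s) = -1/s (V(s) = (-2/s)/2 = -1/s)
sqrt(-44 + f(8))*306 + sqrt(V(g(4, -4)) + 228) = sqrt(-44 - 13)*306 + sqrt(-1/(-4) + 228) = sqrt(-57)*306 + sqrt(-1*(-1/4) + 228) = (I*sqrt(57))*306 + sqrt(1/4 + 228) = 306*I*sqrt(57) + sqrt(913/4) = 306*I*sqrt(57) + sqrt(913)/2 = sqrt(913)/2 + 306*I*sqrt(57)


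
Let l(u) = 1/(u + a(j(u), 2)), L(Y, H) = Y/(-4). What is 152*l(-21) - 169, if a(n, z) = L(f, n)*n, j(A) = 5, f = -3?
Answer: -12269/69 ≈ -177.81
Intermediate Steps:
L(Y, H) = -Y/4 (L(Y, H) = Y*(-1/4) = -Y/4)
a(n, z) = 3*n/4 (a(n, z) = (-1/4*(-3))*n = 3*n/4)
l(u) = 1/(15/4 + u) (l(u) = 1/(u + (3/4)*5) = 1/(u + 15/4) = 1/(15/4 + u))
152*l(-21) - 169 = 152*(4/(15 + 4*(-21))) - 169 = 152*(4/(15 - 84)) - 169 = 152*(4/(-69)) - 169 = 152*(4*(-1/69)) - 169 = 152*(-4/69) - 169 = -608/69 - 169 = -12269/69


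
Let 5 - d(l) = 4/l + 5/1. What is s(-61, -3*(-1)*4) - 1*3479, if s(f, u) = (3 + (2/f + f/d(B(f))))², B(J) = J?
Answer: 50985104305/59536 ≈ 8.5637e+5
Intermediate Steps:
d(l) = -4/l (d(l) = 5 - (4/l + 5/1) = 5 - (4/l + 5*1) = 5 - (4/l + 5) = 5 - (5 + 4/l) = 5 + (-5 - 4/l) = -4/l)
s(f, u) = (3 + 2/f - f²/4)² (s(f, u) = (3 + (2/f + f/((-4/f))))² = (3 + (2/f + f*(-f/4)))² = (3 + (2/f - f²/4))² = (3 + 2/f - f²/4)²)
s(-61, -3*(-1)*4) - 1*3479 = (1/16)*(-8 - 61*(-12 + (-61)²))²/(-61)² - 1*3479 = (1/16)*(1/3721)*(-8 - 61*(-12 + 3721))² - 3479 = (1/16)*(1/3721)*(-8 - 61*3709)² - 3479 = (1/16)*(1/3721)*(-8 - 226249)² - 3479 = (1/16)*(1/3721)*(-226257)² - 3479 = (1/16)*(1/3721)*51192230049 - 3479 = 51192230049/59536 - 3479 = 50985104305/59536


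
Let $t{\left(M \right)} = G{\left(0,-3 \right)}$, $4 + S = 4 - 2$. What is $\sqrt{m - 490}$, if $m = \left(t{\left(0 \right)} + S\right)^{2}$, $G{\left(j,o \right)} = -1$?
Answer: $i \sqrt{481} \approx 21.932 i$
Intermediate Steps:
$S = -2$ ($S = -4 + \left(4 - 2\right) = -4 + 2 = -2$)
$t{\left(M \right)} = -1$
$m = 9$ ($m = \left(-1 - 2\right)^{2} = \left(-3\right)^{2} = 9$)
$\sqrt{m - 490} = \sqrt{9 - 490} = \sqrt{-481} = i \sqrt{481}$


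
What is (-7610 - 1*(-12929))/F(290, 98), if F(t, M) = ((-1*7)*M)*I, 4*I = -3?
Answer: 3546/343 ≈ 10.338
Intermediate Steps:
I = -¾ (I = (¼)*(-3) = -¾ ≈ -0.75000)
F(t, M) = 21*M/4 (F(t, M) = ((-1*7)*M)*(-¾) = -7*M*(-¾) = 21*M/4)
(-7610 - 1*(-12929))/F(290, 98) = (-7610 - 1*(-12929))/(((21/4)*98)) = (-7610 + 12929)/(1029/2) = 5319*(2/1029) = 3546/343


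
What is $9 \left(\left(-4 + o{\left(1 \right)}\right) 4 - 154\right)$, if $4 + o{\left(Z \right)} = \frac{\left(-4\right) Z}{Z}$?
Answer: $-1818$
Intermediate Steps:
$o{\left(Z \right)} = -8$ ($o{\left(Z \right)} = -4 + \frac{\left(-4\right) Z}{Z} = -4 - 4 = -8$)
$9 \left(\left(-4 + o{\left(1 \right)}\right) 4 - 154\right) = 9 \left(\left(-4 - 8\right) 4 - 154\right) = 9 \left(\left(-12\right) 4 - 154\right) = 9 \left(-48 - 154\right) = 9 \left(-202\right) = -1818$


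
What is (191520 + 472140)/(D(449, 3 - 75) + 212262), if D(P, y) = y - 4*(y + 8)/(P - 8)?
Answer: 146337030/46788023 ≈ 3.1277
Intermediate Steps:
D(P, y) = y - 4*(8 + y)/(-8 + P)
(191520 + 472140)/(D(449, 3 - 75) + 212262) = (191520 + 472140)/((-32 - 12*(3 - 75) + 449*(3 - 75))/(-8 + 449) + 212262) = 663660/((-32 - 12*(-72) + 449*(-72))/441 + 212262) = 663660/((-32 + 864 - 32328)/441 + 212262) = 663660/((1/441)*(-31496) + 212262) = 663660/(-31496/441 + 212262) = 663660/(93576046/441) = 663660*(441/93576046) = 146337030/46788023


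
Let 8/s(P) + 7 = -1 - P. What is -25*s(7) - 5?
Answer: 25/3 ≈ 8.3333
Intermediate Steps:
s(P) = 8/(-8 - P) (s(P) = 8/(-7 + (-1 - P)) = 8/(-8 - P))
-25*s(7) - 5 = -(-200)/(8 + 7) - 5 = -(-200)/15 - 5 = -25*(-8/15) - 5 = 40/3 - 5 = 25/3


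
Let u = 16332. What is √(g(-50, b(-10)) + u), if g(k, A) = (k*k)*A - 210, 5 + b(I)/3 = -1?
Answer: I*√28878 ≈ 169.94*I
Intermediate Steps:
b(I) = -18 (b(I) = -15 + 3*(-1) = -15 - 3 = -18)
g(k, A) = -210 + A*k² (g(k, A) = k²*A - 210 = A*k² - 210 = -210 + A*k²)
√(g(-50, b(-10)) + u) = √((-210 - 18*(-50)²) + 16332) = √((-210 - 18*2500) + 16332) = √((-210 - 45000) + 16332) = √(-45210 + 16332) = √(-28878) = I*√28878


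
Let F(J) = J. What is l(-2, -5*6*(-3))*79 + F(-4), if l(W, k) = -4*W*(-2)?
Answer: -1268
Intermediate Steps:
l(W, k) = 8*W
l(-2, -5*6*(-3))*79 + F(-4) = (8*(-2))*79 - 4 = -16*79 - 4 = -1264 - 4 = -1268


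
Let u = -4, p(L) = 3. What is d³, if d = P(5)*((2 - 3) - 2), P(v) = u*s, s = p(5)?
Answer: 46656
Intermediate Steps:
s = 3
P(v) = -12 (P(v) = -4*3 = -12)
d = 36 (d = -12*((2 - 3) - 2) = -12*(-1 - 2) = -12*(-3) = 36)
d³ = 36³ = 46656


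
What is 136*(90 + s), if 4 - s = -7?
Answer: 13736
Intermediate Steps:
s = 11 (s = 4 - 1*(-7) = 4 + 7 = 11)
136*(90 + s) = 136*(90 + 11) = 136*101 = 13736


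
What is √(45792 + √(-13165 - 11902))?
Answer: √(45792 + I*√25067) ≈ 213.99 + 0.3699*I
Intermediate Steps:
√(45792 + √(-13165 - 11902)) = √(45792 + √(-25067)) = √(45792 + I*√25067)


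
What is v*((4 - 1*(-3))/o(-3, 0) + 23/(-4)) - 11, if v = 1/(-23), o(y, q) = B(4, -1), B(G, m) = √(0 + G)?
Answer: -1003/92 ≈ -10.902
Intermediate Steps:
B(G, m) = √G
o(y, q) = 2 (o(y, q) = √4 = 2)
v = -1/23 ≈ -0.043478
v*((4 - 1*(-3))/o(-3, 0) + 23/(-4)) - 11 = -((4 - 1*(-3))/2 + 23/(-4))/23 - 11 = -((4 + 3)*(½) + 23*(-¼))/23 - 11 = -(7*(½) - 23/4)/23 - 11 = -(7/2 - 23/4)/23 - 11 = -1/23*(-9/4) - 11 = 9/92 - 11 = -1003/92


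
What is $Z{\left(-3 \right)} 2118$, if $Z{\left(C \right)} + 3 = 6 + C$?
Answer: $0$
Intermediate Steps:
$Z{\left(C \right)} = 3 + C$ ($Z{\left(C \right)} = -3 + \left(6 + C\right) = 3 + C$)
$Z{\left(-3 \right)} 2118 = \left(3 - 3\right) 2118 = 0 \cdot 2118 = 0$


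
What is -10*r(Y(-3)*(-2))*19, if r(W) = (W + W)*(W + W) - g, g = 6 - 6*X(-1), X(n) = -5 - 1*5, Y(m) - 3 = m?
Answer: 12540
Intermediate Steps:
Y(m) = 3 + m
X(n) = -10 (X(n) = -5 - 5 = -10)
g = 66 (g = 6 - 6*(-10) = 6 - 1*(-60) = 6 + 60 = 66)
r(W) = -66 + 4*W² (r(W) = (W + W)*(W + W) - 1*66 = (2*W)*(2*W) - 66 = 4*W² - 66 = -66 + 4*W²)
-10*r(Y(-3)*(-2))*19 = -10*(-66 + 4*((3 - 3)*(-2))²)*19 = -10*(-66 + 4*(0*(-2))²)*19 = -10*(-66 + 4*0²)*19 = -10*(-66 + 4*0)*19 = -10*(-66 + 0)*19 = -10*(-66)*19 = 660*19 = 12540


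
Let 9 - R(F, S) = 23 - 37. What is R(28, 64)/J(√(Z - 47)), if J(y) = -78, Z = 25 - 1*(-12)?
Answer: -23/78 ≈ -0.29487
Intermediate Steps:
R(F, S) = 23 (R(F, S) = 9 - (23 - 37) = 9 - 1*(-14) = 9 + 14 = 23)
Z = 37 (Z = 25 + 12 = 37)
R(28, 64)/J(√(Z - 47)) = 23/(-78) = 23*(-1/78) = -23/78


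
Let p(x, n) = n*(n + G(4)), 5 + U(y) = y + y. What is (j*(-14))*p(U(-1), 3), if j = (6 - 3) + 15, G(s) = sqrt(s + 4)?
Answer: -2268 - 1512*sqrt(2) ≈ -4406.3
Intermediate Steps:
U(y) = -5 + 2*y (U(y) = -5 + (y + y) = -5 + 2*y)
G(s) = sqrt(4 + s)
p(x, n) = n*(n + 2*sqrt(2)) (p(x, n) = n*(n + sqrt(4 + 4)) = n*(n + sqrt(8)) = n*(n + 2*sqrt(2)))
j = 18 (j = 3 + 15 = 18)
(j*(-14))*p(U(-1), 3) = (18*(-14))*(3*(3 + 2*sqrt(2))) = -252*(9 + 6*sqrt(2)) = -2268 - 1512*sqrt(2)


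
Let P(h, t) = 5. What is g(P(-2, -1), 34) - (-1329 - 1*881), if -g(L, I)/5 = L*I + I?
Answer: 1190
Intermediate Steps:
g(L, I) = -5*I - 5*I*L (g(L, I) = -5*(L*I + I) = -5*(I*L + I) = -5*(I + I*L) = -5*I - 5*I*L)
g(P(-2, -1), 34) - (-1329 - 1*881) = -5*34*(1 + 5) - (-1329 - 1*881) = -5*34*6 - (-1329 - 881) = -1020 - 1*(-2210) = -1020 + 2210 = 1190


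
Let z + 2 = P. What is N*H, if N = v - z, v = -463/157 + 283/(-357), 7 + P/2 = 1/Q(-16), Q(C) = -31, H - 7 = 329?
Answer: 342576320/82739 ≈ 4140.4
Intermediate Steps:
H = 336 (H = 7 + 329 = 336)
P = -436/31 (P = -14 + 2/(-31) = -14 + 2*(-1/31) = -14 - 2/31 = -436/31 ≈ -14.065)
v = -209722/56049 (v = -463*1/157 + 283*(-1/357) = -463/157 - 283/357 = -209722/56049 ≈ -3.7418)
z = -498/31 (z = -2 - 436/31 = -498/31 ≈ -16.065)
N = 21411020/1737519 (N = -209722/56049 - 1*(-498/31) = -209722/56049 + 498/31 = 21411020/1737519 ≈ 12.323)
N*H = (21411020/1737519)*336 = 342576320/82739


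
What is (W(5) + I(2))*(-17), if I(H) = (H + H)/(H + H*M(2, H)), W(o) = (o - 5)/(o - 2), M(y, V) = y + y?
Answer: -34/5 ≈ -6.8000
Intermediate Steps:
M(y, V) = 2*y
W(o) = (-5 + o)/(-2 + o)
I(H) = ⅖ (I(H) = (H + H)/(H + H*(2*2)) = (2*H)/(H + H*4) = (2*H)/(H + 4*H) = (2*H)/((5*H)) = (2*H)*(1/(5*H)) = ⅖)
(W(5) + I(2))*(-17) = ((-5 + 5)/(-2 + 5) + ⅖)*(-17) = (0/3 + ⅖)*(-17) = ((⅓)*0 + ⅖)*(-17) = (0 + ⅖)*(-17) = (⅖)*(-17) = -34/5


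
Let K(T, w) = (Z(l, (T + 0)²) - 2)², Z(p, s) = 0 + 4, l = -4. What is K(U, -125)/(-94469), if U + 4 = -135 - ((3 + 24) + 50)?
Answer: -4/94469 ≈ -4.2342e-5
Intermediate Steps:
Z(p, s) = 4
U = -216 (U = -4 + (-135 - ((3 + 24) + 50)) = -4 + (-135 - (27 + 50)) = -4 + (-135 - 1*77) = -4 + (-135 - 77) = -4 - 212 = -216)
K(T, w) = 4 (K(T, w) = (4 - 2)² = 2² = 4)
K(U, -125)/(-94469) = 4/(-94469) = 4*(-1/94469) = -4/94469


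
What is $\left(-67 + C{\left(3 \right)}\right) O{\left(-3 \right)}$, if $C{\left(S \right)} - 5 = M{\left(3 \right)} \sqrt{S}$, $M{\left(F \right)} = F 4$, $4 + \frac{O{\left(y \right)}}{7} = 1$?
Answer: $1302 - 252 \sqrt{3} \approx 865.52$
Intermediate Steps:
$O{\left(y \right)} = -21$ ($O{\left(y \right)} = -28 + 7 \cdot 1 = -28 + 7 = -21$)
$M{\left(F \right)} = 4 F$
$C{\left(S \right)} = 5 + 12 \sqrt{S}$ ($C{\left(S \right)} = 5 + 4 \cdot 3 \sqrt{S} = 5 + 12 \sqrt{S}$)
$\left(-67 + C{\left(3 \right)}\right) O{\left(-3 \right)} = \left(-67 + \left(5 + 12 \sqrt{3}\right)\right) \left(-21\right) = \left(-62 + 12 \sqrt{3}\right) \left(-21\right) = 1302 - 252 \sqrt{3}$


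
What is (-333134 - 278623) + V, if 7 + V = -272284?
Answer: -884048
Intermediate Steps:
V = -272291 (V = -7 - 272284 = -272291)
(-333134 - 278623) + V = (-333134 - 278623) - 272291 = -611757 - 272291 = -884048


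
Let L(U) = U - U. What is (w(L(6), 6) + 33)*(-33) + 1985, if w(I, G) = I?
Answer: 896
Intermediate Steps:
L(U) = 0
(w(L(6), 6) + 33)*(-33) + 1985 = (0 + 33)*(-33) + 1985 = 33*(-33) + 1985 = -1089 + 1985 = 896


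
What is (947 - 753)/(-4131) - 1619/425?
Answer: -398267/103275 ≈ -3.8564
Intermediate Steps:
(947 - 753)/(-4131) - 1619/425 = 194*(-1/4131) - 1619*1/425 = -194/4131 - 1619/425 = -398267/103275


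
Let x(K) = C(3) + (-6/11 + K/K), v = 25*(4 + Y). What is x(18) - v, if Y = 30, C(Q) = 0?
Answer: -9345/11 ≈ -849.54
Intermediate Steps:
v = 850 (v = 25*(4 + 30) = 25*34 = 850)
x(K) = 5/11 (x(K) = 0 + (-6/11 + K/K) = 0 + (-6*1/11 + 1) = 0 + (-6/11 + 1) = 0 + 5/11 = 5/11)
x(18) - v = 5/11 - 1*850 = 5/11 - 850 = -9345/11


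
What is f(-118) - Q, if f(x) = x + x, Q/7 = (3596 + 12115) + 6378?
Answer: -154859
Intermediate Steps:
Q = 154623 (Q = 7*((3596 + 12115) + 6378) = 7*(15711 + 6378) = 7*22089 = 154623)
f(x) = 2*x
f(-118) - Q = 2*(-118) - 1*154623 = -236 - 154623 = -154859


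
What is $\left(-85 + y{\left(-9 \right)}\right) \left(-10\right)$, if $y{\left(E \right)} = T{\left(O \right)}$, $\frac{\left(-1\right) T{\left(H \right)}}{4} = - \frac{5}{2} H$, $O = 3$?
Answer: $550$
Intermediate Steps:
$T{\left(H \right)} = 10 H$ ($T{\left(H \right)} = - 4 - \frac{5}{2} H = - 4 \left(-5\right) \frac{1}{2} H = - 4 \left(- \frac{5 H}{2}\right) = 10 H$)
$y{\left(E \right)} = 30$ ($y{\left(E \right)} = 10 \cdot 3 = 30$)
$\left(-85 + y{\left(-9 \right)}\right) \left(-10\right) = \left(-85 + 30\right) \left(-10\right) = \left(-55\right) \left(-10\right) = 550$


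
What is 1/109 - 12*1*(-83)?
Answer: 108565/109 ≈ 996.01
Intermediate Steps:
1/109 - 12*1*(-83) = 1/109 - 12*(-83) = 1/109 + 996 = 108565/109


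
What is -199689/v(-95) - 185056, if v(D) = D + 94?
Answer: 14633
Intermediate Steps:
v(D) = 94 + D
-199689/v(-95) - 185056 = -199689/(94 - 95) - 185056 = -199689/(-1) - 185056 = -199689*(-1) - 185056 = 199689 - 185056 = 14633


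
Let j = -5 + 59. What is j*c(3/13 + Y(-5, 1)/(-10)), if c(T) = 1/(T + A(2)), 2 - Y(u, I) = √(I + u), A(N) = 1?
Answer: 117585/2329 - 22815*I/2329 ≈ 50.487 - 9.7961*I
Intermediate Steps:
Y(u, I) = 2 - √(I + u)
c(T) = 1/(1 + T) (c(T) = 1/(T + 1) = 1/(1 + T))
j = 54
j*c(3/13 + Y(-5, 1)/(-10)) = 54/(1 + (3/13 + (2 - √(1 - 5))/(-10))) = 54/(1 + (3*(1/13) + (2 - √(-4))*(-⅒))) = 54/(1 + (3/13 + (2 - 2*I)*(-⅒))) = 54/(1 + (3/13 + (-⅕ + I/5))) = 54/(1 + (2/65 + I/5)) = 54/(67/65 + I/5) = 54*(4225*(67/65 - I/5)/4658) = 114075*(67/65 - I/5)/2329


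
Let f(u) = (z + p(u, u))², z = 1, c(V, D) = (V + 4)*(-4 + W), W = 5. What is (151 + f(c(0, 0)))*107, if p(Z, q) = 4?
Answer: 18832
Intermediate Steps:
c(V, D) = 4 + V (c(V, D) = (V + 4)*(-4 + 5) = (4 + V)*1 = 4 + V)
f(u) = 25 (f(u) = (1 + 4)² = 5² = 25)
(151 + f(c(0, 0)))*107 = (151 + 25)*107 = 176*107 = 18832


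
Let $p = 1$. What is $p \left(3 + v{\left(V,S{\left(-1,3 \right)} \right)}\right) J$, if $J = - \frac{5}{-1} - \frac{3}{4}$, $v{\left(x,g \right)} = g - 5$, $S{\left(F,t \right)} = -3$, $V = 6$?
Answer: $- \frac{85}{4} \approx -21.25$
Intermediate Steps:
$v{\left(x,g \right)} = -5 + g$ ($v{\left(x,g \right)} = g - 5 = -5 + g$)
$J = \frac{17}{4}$ ($J = \left(-5\right) \left(-1\right) - \frac{3}{4} = 5 - \frac{3}{4} = \frac{17}{4} \approx 4.25$)
$p \left(3 + v{\left(V,S{\left(-1,3 \right)} \right)}\right) J = 1 \left(3 - 8\right) \frac{17}{4} = 1 \left(-5\right) \frac{17}{4} = \left(-5\right) \frac{17}{4} = - \frac{85}{4}$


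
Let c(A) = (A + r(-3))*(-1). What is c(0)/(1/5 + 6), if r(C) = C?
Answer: 15/31 ≈ 0.48387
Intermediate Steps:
c(A) = 3 - A (c(A) = (A - 3)*(-1) = (-3 + A)*(-1) = 3 - A)
c(0)/(1/5 + 6) = (3 - 1*0)/(1/5 + 6) = (3 + 0)/(⅕ + 6) = 3/(31/5) = (5/31)*3 = 15/31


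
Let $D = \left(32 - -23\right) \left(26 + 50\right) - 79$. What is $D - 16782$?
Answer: $-12681$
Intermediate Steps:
$D = 4101$ ($D = \left(32 + 23\right) 76 - 79 = 55 \cdot 76 - 79 = 4180 - 79 = 4101$)
$D - 16782 = 4101 - 16782 = -12681$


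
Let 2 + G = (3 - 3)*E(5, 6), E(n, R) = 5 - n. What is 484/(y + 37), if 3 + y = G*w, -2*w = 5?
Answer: 484/39 ≈ 12.410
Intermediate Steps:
w = -5/2 (w = -½*5 = -5/2 ≈ -2.5000)
G = -2 (G = -2 + (3 - 3)*(5 - 1*5) = -2 + 0*(5 - 5) = -2 + 0*0 = -2 + 0 = -2)
y = 2 (y = -3 - 2*(-5/2) = -3 + 5 = 2)
484/(y + 37) = 484/(2 + 37) = 484/39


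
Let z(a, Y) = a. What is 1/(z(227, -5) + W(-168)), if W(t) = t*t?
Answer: 1/28451 ≈ 3.5148e-5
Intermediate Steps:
W(t) = t²
1/(z(227, -5) + W(-168)) = 1/(227 + (-168)²) = 1/(227 + 28224) = 1/28451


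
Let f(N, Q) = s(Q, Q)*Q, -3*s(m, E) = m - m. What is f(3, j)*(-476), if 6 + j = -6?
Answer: 0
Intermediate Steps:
j = -12 (j = -6 - 6 = -12)
s(m, E) = 0 (s(m, E) = -(m - m)/3 = -⅓*0 = 0)
f(N, Q) = 0 (f(N, Q) = 0*Q = 0)
f(3, j)*(-476) = 0*(-476) = 0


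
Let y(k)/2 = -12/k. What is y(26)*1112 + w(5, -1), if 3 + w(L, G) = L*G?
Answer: -13448/13 ≈ -1034.5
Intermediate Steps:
w(L, G) = -3 + G*L (w(L, G) = -3 + L*G = -3 + G*L)
y(k) = -24/k (y(k) = 2*(-12/k) = -24/k)
y(26)*1112 + w(5, -1) = -24/26*1112 + (-3 - 1*5) = -24*1/26*1112 + (-3 - 5) = -12/13*1112 - 8 = -13344/13 - 8 = -13448/13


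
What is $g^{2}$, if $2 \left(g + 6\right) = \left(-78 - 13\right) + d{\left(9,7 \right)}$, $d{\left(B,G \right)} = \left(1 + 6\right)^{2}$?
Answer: $729$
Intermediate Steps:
$d{\left(B,G \right)} = 49$ ($d{\left(B,G \right)} = 7^{2} = 49$)
$g = -27$ ($g = -6 + \frac{\left(-78 - 13\right) + 49}{2} = -6 + \frac{-91 + 49}{2} = -6 + \frac{1}{2} \left(-42\right) = -6 - 21 = -27$)
$g^{2} = \left(-27\right)^{2} = 729$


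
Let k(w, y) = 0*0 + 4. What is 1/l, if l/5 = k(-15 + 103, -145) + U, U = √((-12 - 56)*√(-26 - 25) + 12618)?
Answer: 1/(5*(4 + √2*√(6309 - 34*I*√51))) ≈ 0.0017183 + 3.1918e-5*I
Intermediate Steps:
k(w, y) = 4 (k(w, y) = 0 + 4 = 4)
U = √(12618 - 68*I*√51) (U = √(-68*I*√51 + 12618) = √(12618 - 68*I*√51) ≈ 112.35 - 2.1612*I)
l = 20 + 5*√(12618 - 68*I*√51) (l = 5*(4 + √(12618 - 68*I*√51)) = 20 + 5*√(12618 - 68*I*√51) ≈ 581.75 - 10.806*I)
1/l = 1/(20 + 5*√(12618 - 68*I*√51))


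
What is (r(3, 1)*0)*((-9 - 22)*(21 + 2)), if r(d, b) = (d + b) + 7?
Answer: 0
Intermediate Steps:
r(d, b) = 7 + b + d (r(d, b) = (b + d) + 7 = 7 + b + d)
(r(3, 1)*0)*((-9 - 22)*(21 + 2)) = ((7 + 1 + 3)*0)*((-9 - 22)*(21 + 2)) = (11*0)*(-31*23) = 0*(-713) = 0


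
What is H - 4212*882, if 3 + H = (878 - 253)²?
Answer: -3324362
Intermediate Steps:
H = 390622 (H = -3 + (878 - 253)² = -3 + 625² = -3 + 390625 = 390622)
H - 4212*882 = 390622 - 4212*882 = 390622 - 3714984 = -3324362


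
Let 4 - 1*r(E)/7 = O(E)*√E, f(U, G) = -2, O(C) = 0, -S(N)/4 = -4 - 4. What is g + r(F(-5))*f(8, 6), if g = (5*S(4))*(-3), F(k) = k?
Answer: -536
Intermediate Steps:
S(N) = 32 (S(N) = -4*(-4 - 4) = -4*(-8) = 32)
r(E) = 28 (r(E) = 28 - 0*√E = 28 - 7*0 = 28 + 0 = 28)
g = -480 (g = (5*32)*(-3) = 160*(-3) = -480)
g + r(F(-5))*f(8, 6) = -480 + 28*(-2) = -480 - 56 = -536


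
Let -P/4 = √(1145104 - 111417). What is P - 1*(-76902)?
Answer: 76902 - 4*√1033687 ≈ 72835.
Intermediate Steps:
P = -4*√1033687 (P = -4*√(1145104 - 111417) = -4*√1033687 ≈ -4066.8)
P - 1*(-76902) = -4*√1033687 - 1*(-76902) = -4*√1033687 + 76902 = 76902 - 4*√1033687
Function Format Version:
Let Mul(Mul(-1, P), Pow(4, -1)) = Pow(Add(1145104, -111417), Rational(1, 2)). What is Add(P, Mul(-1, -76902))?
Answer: Add(76902, Mul(-4, Pow(1033687, Rational(1, 2)))) ≈ 72835.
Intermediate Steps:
P = Mul(-4, Pow(1033687, Rational(1, 2))) (P = Mul(-4, Pow(Add(1145104, -111417), Rational(1, 2))) = Mul(-4, Pow(1033687, Rational(1, 2))) ≈ -4066.8)
Add(P, Mul(-1, -76902)) = Add(Mul(-4, Pow(1033687, Rational(1, 2))), Mul(-1, -76902)) = Add(Mul(-4, Pow(1033687, Rational(1, 2))), 76902) = Add(76902, Mul(-4, Pow(1033687, Rational(1, 2))))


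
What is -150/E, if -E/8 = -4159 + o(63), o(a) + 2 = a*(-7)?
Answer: -25/6136 ≈ -0.0040743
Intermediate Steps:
o(a) = -2 - 7*a (o(a) = -2 + a*(-7) = -2 - 7*a)
E = 36816 (E = -8*(-4159 + (-2 - 7*63)) = -8*(-4159 + (-2 - 441)) = -8*(-4159 - 443) = -8*(-4602) = 36816)
-150/E = -150/36816 = -150*1/36816 = -25/6136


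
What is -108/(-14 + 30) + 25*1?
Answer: 73/4 ≈ 18.250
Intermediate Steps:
-108/(-14 + 30) + 25*1 = -108/16 + 25 = -108*1/16 + 25 = -27/4 + 25 = 73/4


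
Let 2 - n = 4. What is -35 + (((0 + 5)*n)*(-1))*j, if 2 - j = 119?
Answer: -1205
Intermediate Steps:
j = -117 (j = 2 - 1*119 = 2 - 119 = -117)
n = -2 (n = 2 - 1*4 = 2 - 4 = -2)
-35 + (((0 + 5)*n)*(-1))*j = -35 + (((0 + 5)*(-2))*(-1))*(-117) = -35 + ((5*(-2))*(-1))*(-117) = -35 - 10*(-1)*(-117) = -35 + 10*(-117) = -35 - 1170 = -1205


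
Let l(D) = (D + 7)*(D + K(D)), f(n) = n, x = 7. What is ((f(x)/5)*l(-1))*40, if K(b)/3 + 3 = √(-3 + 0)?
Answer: -3360 + 1008*I*√3 ≈ -3360.0 + 1745.9*I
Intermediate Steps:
K(b) = -9 + 3*I*√3 (K(b) = -9 + 3*√(-3 + 0) = -9 + 3*√(-3) = -9 + 3*(I*√3) = -9 + 3*I*√3)
l(D) = (7 + D)*(-9 + D + 3*I*√3) (l(D) = (D + 7)*(D + (-9 + 3*I*√3)) = (7 + D)*(-9 + D + 3*I*√3))
((f(x)/5)*l(-1))*40 = ((7/5)*(-63 + (-1)² - 2*(-1) + 21*I*√3 + 3*I*(-1)*√3))*40 = ((7*(⅕))*(-63 + 1 + 2 + 21*I*√3 - 3*I*√3))*40 = (7*(-60 + 18*I*√3)/5)*40 = (-84 + 126*I*√3/5)*40 = -3360 + 1008*I*√3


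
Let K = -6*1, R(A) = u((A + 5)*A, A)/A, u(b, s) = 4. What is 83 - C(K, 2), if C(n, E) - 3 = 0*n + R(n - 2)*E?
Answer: 81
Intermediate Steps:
R(A) = 4/A
K = -6
C(n, E) = 3 + 4*E/(-2 + n) (C(n, E) = 3 + (0*n + (4/(n - 2))*E) = 3 + (0 + (4/(-2 + n))*E) = 3 + (0 + 4*E/(-2 + n)) = 3 + 4*E/(-2 + n))
83 - C(K, 2) = 83 - (-6 + 3*(-6) + 4*2)/(-2 - 6) = 83 - (-6 - 18 + 8)/(-8) = 83 - (-1)*(-16)/8 = 83 - 1*2 = 83 - 2 = 81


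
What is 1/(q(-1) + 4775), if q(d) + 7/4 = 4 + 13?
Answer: 4/19161 ≈ 0.00020876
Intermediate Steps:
q(d) = 61/4 (q(d) = -7/4 + (4 + 13) = -7/4 + 17 = 61/4)
1/(q(-1) + 4775) = 1/(61/4 + 4775) = 1/(19161/4) = 4/19161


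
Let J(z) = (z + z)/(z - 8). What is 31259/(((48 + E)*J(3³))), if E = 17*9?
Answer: 593921/10854 ≈ 54.719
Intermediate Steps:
J(z) = 2*z/(-8 + z) (J(z) = (2*z)/(-8 + z) = 2*z/(-8 + z))
E = 153
31259/(((48 + E)*J(3³))) = 31259/(((48 + 153)*(2*3³/(-8 + 3³)))) = 31259/((201*(2*27/(-8 + 27)))) = 31259/((201*(2*27/19))) = 31259/((201*(2*27*(1/19)))) = 31259/((201*(54/19))) = 31259/(10854/19) = 31259*(19/10854) = 593921/10854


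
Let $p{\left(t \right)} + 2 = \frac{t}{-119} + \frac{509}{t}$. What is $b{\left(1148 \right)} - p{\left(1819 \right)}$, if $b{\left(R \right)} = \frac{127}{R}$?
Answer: $\frac{5106131}{298316} \approx 17.117$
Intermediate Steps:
$p{\left(t \right)} = -2 + \frac{509}{t} - \frac{t}{119}$ ($p{\left(t \right)} = -2 + \left(\frac{t}{-119} + \frac{509}{t}\right) = -2 + \left(t \left(- \frac{1}{119}\right) + \frac{509}{t}\right) = -2 - \left(- \frac{509}{t} + \frac{t}{119}\right) = -2 + \frac{509}{t} - \frac{t}{119}$)
$b{\left(1148 \right)} - p{\left(1819 \right)} = \frac{127}{1148} - \left(-2 + \frac{509}{1819} - \frac{107}{7}\right) = \frac{127}{1148} - - \frac{216536}{12733} = \frac{127}{1148} + \frac{216536}{12733} = \frac{5106131}{298316}$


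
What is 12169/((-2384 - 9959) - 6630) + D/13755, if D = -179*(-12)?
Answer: -42210197/86991205 ≈ -0.48522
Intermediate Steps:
D = 2148
12169/((-2384 - 9959) - 6630) + D/13755 = 12169/((-2384 - 9959) - 6630) + 2148/13755 = 12169/(-12343 - 6630) + 2148*(1/13755) = 12169/(-18973) + 716/4585 = 12169*(-1/18973) + 716/4585 = -12169/18973 + 716/4585 = -42210197/86991205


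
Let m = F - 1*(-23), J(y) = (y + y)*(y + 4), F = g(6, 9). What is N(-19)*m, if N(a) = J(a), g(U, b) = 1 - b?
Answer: 8550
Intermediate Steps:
F = -8 (F = 1 - 1*9 = 1 - 9 = -8)
J(y) = 2*y*(4 + y) (J(y) = (2*y)*(4 + y) = 2*y*(4 + y))
N(a) = 2*a*(4 + a)
m = 15 (m = -8 - 1*(-23) = -8 + 23 = 15)
N(-19)*m = (2*(-19)*(4 - 19))*15 = (2*(-19)*(-15))*15 = 570*15 = 8550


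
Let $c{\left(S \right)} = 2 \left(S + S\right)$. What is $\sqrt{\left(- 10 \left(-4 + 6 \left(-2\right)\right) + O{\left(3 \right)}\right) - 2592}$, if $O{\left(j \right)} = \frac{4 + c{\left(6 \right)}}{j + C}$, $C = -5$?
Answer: $i \sqrt{2446} \approx 49.457 i$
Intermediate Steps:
$c{\left(S \right)} = 4 S$ ($c{\left(S \right)} = 2 \cdot 2 S = 4 S$)
$O{\left(j \right)} = \frac{28}{-5 + j}$ ($O{\left(j \right)} = \frac{4 + 4 \cdot 6}{j - 5} = \frac{4 + 24}{-5 + j} = \frac{28}{-5 + j}$)
$\sqrt{\left(- 10 \left(-4 + 6 \left(-2\right)\right) + O{\left(3 \right)}\right) - 2592} = \sqrt{\left(- 10 \left(-4 + 6 \left(-2\right)\right) + \frac{28}{-5 + 3}\right) - 2592} = \sqrt{\left(- 10 \left(-4 - 12\right) + \frac{28}{-2}\right) - 2592} = \sqrt{\left(\left(-10\right) \left(-16\right) + 28 \left(- \frac{1}{2}\right)\right) - 2592} = \sqrt{\left(160 - 14\right) - 2592} = \sqrt{146 - 2592} = \sqrt{-2446} = i \sqrt{2446}$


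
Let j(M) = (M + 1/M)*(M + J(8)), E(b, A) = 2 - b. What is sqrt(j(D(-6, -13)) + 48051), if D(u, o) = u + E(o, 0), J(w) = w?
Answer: sqrt(433853)/3 ≈ 219.56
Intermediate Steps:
D(u, o) = 2 + u - o (D(u, o) = u + (2 - o) = 2 + u - o)
j(M) = (8 + M)*(M + 1/M) (j(M) = (M + 1/M)*(M + 8) = (M + 1/M)*(8 + M) = (8 + M)*(M + 1/M))
sqrt(j(D(-6, -13)) + 48051) = sqrt((1 + (2 - 6 - 1*(-13))**2 + 8*(2 - 6 - 1*(-13)) + 8/(2 - 6 - 1*(-13))) + 48051) = sqrt((1 + (2 - 6 + 13)**2 + 8*(2 - 6 + 13) + 8/(2 - 6 + 13)) + 48051) = sqrt((1 + 9**2 + 8*9 + 8/9) + 48051) = sqrt((1 + 81 + 72 + 8*(1/9)) + 48051) = sqrt((1 + 81 + 72 + 8/9) + 48051) = sqrt(1394/9 + 48051) = sqrt(433853/9) = sqrt(433853)/3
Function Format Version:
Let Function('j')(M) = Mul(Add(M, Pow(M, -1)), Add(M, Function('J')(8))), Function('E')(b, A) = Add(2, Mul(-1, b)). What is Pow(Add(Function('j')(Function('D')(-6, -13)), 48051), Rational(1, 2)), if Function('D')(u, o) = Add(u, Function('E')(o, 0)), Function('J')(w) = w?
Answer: Mul(Rational(1, 3), Pow(433853, Rational(1, 2))) ≈ 219.56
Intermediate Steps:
Function('D')(u, o) = Add(2, u, Mul(-1, o)) (Function('D')(u, o) = Add(u, Add(2, Mul(-1, o))) = Add(2, u, Mul(-1, o)))
Function('j')(M) = Mul(Add(8, M), Add(M, Pow(M, -1))) (Function('j')(M) = Mul(Add(M, Pow(M, -1)), Add(M, 8)) = Mul(Add(M, Pow(M, -1)), Add(8, M)) = Mul(Add(8, M), Add(M, Pow(M, -1))))
Pow(Add(Function('j')(Function('D')(-6, -13)), 48051), Rational(1, 2)) = Pow(Add(Add(1, Pow(Add(2, -6, Mul(-1, -13)), 2), Mul(8, Add(2, -6, Mul(-1, -13))), Mul(8, Pow(Add(2, -6, Mul(-1, -13)), -1))), 48051), Rational(1, 2)) = Pow(Add(Add(1, Pow(Add(2, -6, 13), 2), Mul(8, Add(2, -6, 13)), Mul(8, Pow(Add(2, -6, 13), -1))), 48051), Rational(1, 2)) = Pow(Add(Add(1, Pow(9, 2), Mul(8, 9), Mul(8, Pow(9, -1))), 48051), Rational(1, 2)) = Pow(Add(Add(1, 81, 72, Mul(8, Rational(1, 9))), 48051), Rational(1, 2)) = Pow(Add(Add(1, 81, 72, Rational(8, 9)), 48051), Rational(1, 2)) = Pow(Add(Rational(1394, 9), 48051), Rational(1, 2)) = Pow(Rational(433853, 9), Rational(1, 2)) = Mul(Rational(1, 3), Pow(433853, Rational(1, 2)))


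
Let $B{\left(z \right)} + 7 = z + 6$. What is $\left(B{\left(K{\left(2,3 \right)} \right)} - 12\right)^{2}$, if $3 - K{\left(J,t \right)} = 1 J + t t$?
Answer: $441$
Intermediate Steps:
$K{\left(J,t \right)} = 3 - J - t^{2}$ ($K{\left(J,t \right)} = 3 - \left(1 J + t t\right) = 3 - \left(J + t^{2}\right) = 3 - J - t^{2}$)
$B{\left(z \right)} = -1 + z$ ($B{\left(z \right)} = -7 + \left(z + 6\right) = -7 + \left(6 + z\right) = -1 + z$)
$\left(B{\left(K{\left(2,3 \right)} \right)} - 12\right)^{2} = \left(\left(-1 - 8\right) - 12\right)^{2} = \left(-9 - 12\right)^{2} = \left(-21\right)^{2} = 441$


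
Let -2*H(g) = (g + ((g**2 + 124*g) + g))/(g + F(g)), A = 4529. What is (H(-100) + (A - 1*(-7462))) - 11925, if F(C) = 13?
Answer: 4442/87 ≈ 51.057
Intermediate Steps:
H(g) = -(g**2 + 126*g)/(2*(13 + g)) (H(g) = -(g + ((g**2 + 124*g) + g))/(2*(g + 13)) = -(g + (g**2 + 125*g))/(2*(13 + g)) = -(g**2 + 126*g)/(2*(13 + g)))
(H(-100) + (A - 1*(-7462))) - 11925 = (-1*(-100)*(126 - 100)/(26 + 2*(-100)) + (4529 - 1*(-7462))) - 11925 = (-1*(-100)*26/(26 - 200) + (4529 + 7462)) - 11925 = (-1*(-100)*26/(-174) + 11991) - 11925 = (-1*(-100)*(-1/174)*26 + 11991) - 11925 = (-1300/87 + 11991) - 11925 = 1041917/87 - 11925 = 4442/87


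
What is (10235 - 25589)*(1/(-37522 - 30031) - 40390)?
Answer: 41892861912534/67553 ≈ 6.2015e+8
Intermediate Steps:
(10235 - 25589)*(1/(-37522 - 30031) - 40390) = -15354*(1/(-67553) - 40390) = -15354*(-1/67553 - 40390) = -15354*(-2728465671/67553) = 41892861912534/67553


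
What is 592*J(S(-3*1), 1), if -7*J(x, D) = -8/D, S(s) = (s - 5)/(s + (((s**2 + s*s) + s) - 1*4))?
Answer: 4736/7 ≈ 676.57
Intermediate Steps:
S(s) = (-5 + s)/(-4 + 2*s + 2*s**2) (S(s) = (-5 + s)/(s + (((s**2 + s**2) + s) - 4)) = (-5 + s)/(s + ((2*s**2 + s) - 4)) = (-5 + s)/(s + ((s + 2*s**2) - 4)) = (-5 + s)/(s + (-4 + s + 2*s**2)) = (-5 + s)/(-4 + 2*s + 2*s**2))
J(x, D) = 8/(7*D) (J(x, D) = -(-8)/(7*D) = 8/(7*D))
592*J(S(-3*1), 1) = 592*((8/7)/1) = 592*((8/7)*1) = 592*(8/7) = 4736/7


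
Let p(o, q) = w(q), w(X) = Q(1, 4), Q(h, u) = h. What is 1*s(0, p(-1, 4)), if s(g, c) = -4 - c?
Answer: -5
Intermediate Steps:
w(X) = 1
p(o, q) = 1
1*s(0, p(-1, 4)) = 1*(-4 - 1*1) = 1*(-4 - 1) = 1*(-5) = -5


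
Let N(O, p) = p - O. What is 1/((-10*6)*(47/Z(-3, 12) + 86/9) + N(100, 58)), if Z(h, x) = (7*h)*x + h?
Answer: -51/30818 ≈ -0.0016549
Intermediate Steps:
Z(h, x) = h + 7*h*x (Z(h, x) = 7*h*x + h = h + 7*h*x)
1/((-10*6)*(47/Z(-3, 12) + 86/9) + N(100, 58)) = 1/((-10*6)*(47/((-3*(1 + 7*12))) + 86/9) + (58 - 1*100)) = 1/((-5*12)*(47/((-3*(1 + 84))) + 86*(⅑)) + (58 - 100)) = 1/(-60*(47/((-3*85)) + 86/9) - 42) = 1/(-60*(47/(-255) + 86/9) - 42) = 1/(-60*(47*(-1/255) + 86/9) - 42) = 1/(-60*(-47/255 + 86/9) - 42) = 1/(-60*7169/765 - 42) = 1/(-28676/51 - 42) = 1/(-30818/51) = -51/30818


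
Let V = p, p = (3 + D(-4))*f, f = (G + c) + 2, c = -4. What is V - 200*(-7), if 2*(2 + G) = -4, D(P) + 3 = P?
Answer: 1424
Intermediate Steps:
D(P) = -3 + P
G = -4 (G = -2 + (½)*(-4) = -2 - 2 = -4)
f = -6 (f = (-4 - 4) + 2 = -8 + 2 = -6)
p = 24 (p = (3 + (-3 - 4))*(-6) = (3 - 7)*(-6) = -4*(-6) = 24)
V = 24
V - 200*(-7) = 24 - 200*(-7) = 24 - 40*(-35) = 24 + 1400 = 1424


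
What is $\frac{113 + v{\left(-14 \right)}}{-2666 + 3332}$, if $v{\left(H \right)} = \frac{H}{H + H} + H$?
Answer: $\frac{199}{1332} \approx 0.1494$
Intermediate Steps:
$v{\left(H \right)} = \frac{1}{2} + H$ ($v{\left(H \right)} = \frac{H}{2 H} + H = \frac{1}{2 H} H + H = \frac{1}{2} + H$)
$\frac{113 + v{\left(-14 \right)}}{-2666 + 3332} = \frac{113 + \left(\frac{1}{2} - 14\right)}{-2666 + 3332} = \frac{113 - \frac{27}{2}}{666} = \frac{199}{2} \cdot \frac{1}{666} = \frac{199}{1332}$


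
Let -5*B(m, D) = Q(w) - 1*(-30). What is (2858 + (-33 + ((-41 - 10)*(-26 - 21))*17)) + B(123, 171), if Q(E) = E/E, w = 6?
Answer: 217839/5 ≈ 43568.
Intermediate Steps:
Q(E) = 1
B(m, D) = -31/5 (B(m, D) = -(1 - 1*(-30))/5 = -(1 + 30)/5 = -⅕*31 = -31/5)
(2858 + (-33 + ((-41 - 10)*(-26 - 21))*17)) + B(123, 171) = (2858 + (-33 + ((-41 - 10)*(-26 - 21))*17)) - 31/5 = (2858 + (-33 - 51*(-47)*17)) - 31/5 = (2858 + (-33 + 2397*17)) - 31/5 = (2858 + (-33 + 40749)) - 31/5 = (2858 + 40716) - 31/5 = 43574 - 31/5 = 217839/5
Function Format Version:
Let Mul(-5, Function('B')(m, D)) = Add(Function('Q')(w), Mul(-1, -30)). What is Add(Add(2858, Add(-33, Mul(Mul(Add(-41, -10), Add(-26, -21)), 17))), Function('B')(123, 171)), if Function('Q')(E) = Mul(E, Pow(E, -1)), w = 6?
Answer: Rational(217839, 5) ≈ 43568.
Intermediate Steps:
Function('Q')(E) = 1
Function('B')(m, D) = Rational(-31, 5) (Function('B')(m, D) = Mul(Rational(-1, 5), Add(1, Mul(-1, -30))) = Mul(Rational(-1, 5), Add(1, 30)) = Mul(Rational(-1, 5), 31) = Rational(-31, 5))
Add(Add(2858, Add(-33, Mul(Mul(Add(-41, -10), Add(-26, -21)), 17))), Function('B')(123, 171)) = Add(Add(2858, Add(-33, Mul(Mul(Add(-41, -10), Add(-26, -21)), 17))), Rational(-31, 5)) = Add(Add(2858, Add(-33, Mul(Mul(-51, -47), 17))), Rational(-31, 5)) = Add(Add(2858, Add(-33, Mul(2397, 17))), Rational(-31, 5)) = Add(Add(2858, Add(-33, 40749)), Rational(-31, 5)) = Add(Add(2858, 40716), Rational(-31, 5)) = Add(43574, Rational(-31, 5)) = Rational(217839, 5)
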